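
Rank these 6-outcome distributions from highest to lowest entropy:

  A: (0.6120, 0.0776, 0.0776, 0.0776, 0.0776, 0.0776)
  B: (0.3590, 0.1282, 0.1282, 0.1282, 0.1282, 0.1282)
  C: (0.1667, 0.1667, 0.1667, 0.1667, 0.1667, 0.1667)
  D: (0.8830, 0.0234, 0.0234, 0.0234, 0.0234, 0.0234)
C > B > A > D

Key insight: Entropy is maximized by uniform distributions and minimized by concentrated distributions.

Entropies:
  H(A) = 1.8644 bits
  H(B) = 2.4302 bits
  H(C) = 2.5850 bits
  H(D) = 0.7923 bits

Ranking: C > B > A > D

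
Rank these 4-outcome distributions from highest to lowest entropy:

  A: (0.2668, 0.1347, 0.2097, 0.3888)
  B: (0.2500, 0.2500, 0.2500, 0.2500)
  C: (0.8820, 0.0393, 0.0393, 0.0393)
B > A > C

Key insight: Entropy is maximized by uniform distributions and minimized by concentrated distributions.

- Uniform distributions have maximum entropy log₂(4) = 2.0000 bits
- The more "peaked" or concentrated a distribution, the lower its entropy

Entropies:
  H(A) = 1.9006 bits
  H(B) = 2.0000 bits
  H(C) = 0.7106 bits

Ranking: B > A > C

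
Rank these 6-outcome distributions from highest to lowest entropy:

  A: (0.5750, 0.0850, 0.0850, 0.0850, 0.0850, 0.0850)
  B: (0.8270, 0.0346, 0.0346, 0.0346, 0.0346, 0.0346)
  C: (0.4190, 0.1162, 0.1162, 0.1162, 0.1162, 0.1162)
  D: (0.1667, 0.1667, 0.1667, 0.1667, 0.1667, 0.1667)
D > C > A > B

Key insight: Entropy is maximized by uniform distributions and minimized by concentrated distributions.

Entropies:
  H(A) = 1.9705 bits
  H(B) = 1.0662 bits
  H(C) = 2.3300 bits
  H(D) = 2.5850 bits

Ranking: D > C > A > B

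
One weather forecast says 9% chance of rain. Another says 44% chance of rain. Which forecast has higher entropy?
44% forecast

Treat each forecast as a Bernoulli distribution. Binary entropy is maximized at p=0.5 and falls off symmetrically toward 0 or 1. The 44% forecast is closer to 50%, so it is more uncertain. H(9%) ≈ 0.436 bits, H(44%) ≈ 0.990 bits.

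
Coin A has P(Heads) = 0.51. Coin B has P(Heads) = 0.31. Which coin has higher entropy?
A

For binary distributions, entropy is maximized at p=0.5 and decreases as p moves toward 0 or 1.

H(A) = H(0.51) = 0.9997 bits
H(B) = H(0.31) = 0.8932 bits

Distribution A (p=0.51) is closer to uniform (p=0.5), so it has higher entropy.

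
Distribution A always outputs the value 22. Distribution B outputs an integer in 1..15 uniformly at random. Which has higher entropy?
B

A is deterministic, so H(A) = 0. B is uniform over 15 outcomes, so H(B) = log₂(15) = 3.907 bits. Any distribution with genuine randomness has higher entropy than a deterministic one.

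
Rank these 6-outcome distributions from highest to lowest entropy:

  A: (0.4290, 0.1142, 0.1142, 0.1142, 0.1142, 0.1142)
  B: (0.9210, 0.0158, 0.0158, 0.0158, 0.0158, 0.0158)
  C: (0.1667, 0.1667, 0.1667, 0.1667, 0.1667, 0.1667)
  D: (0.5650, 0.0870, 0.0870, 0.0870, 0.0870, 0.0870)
C > A > D > B

Key insight: Entropy is maximized by uniform distributions and minimized by concentrated distributions.

Entropies:
  H(A) = 2.3112 bits
  H(B) = 0.5821 bits
  H(C) = 2.5850 bits
  H(D) = 1.9978 bits

Ranking: C > A > D > B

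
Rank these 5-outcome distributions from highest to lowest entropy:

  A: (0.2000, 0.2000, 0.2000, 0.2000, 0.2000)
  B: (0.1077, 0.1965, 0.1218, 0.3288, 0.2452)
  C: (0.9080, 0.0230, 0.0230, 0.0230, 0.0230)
A > B > C

Key insight: Entropy is maximized by uniform distributions and minimized by concentrated distributions.

- Uniform distributions have maximum entropy log₂(5) = 2.3219 bits
- The more "peaked" or concentrated a distribution, the lower its entropy

Entropies:
  H(A) = 2.3219 bits
  H(B) = 2.2024 bits
  H(C) = 0.6271 bits

Ranking: A > B > C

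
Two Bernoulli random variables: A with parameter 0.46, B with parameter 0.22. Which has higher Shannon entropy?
A

For binary distributions, entropy is maximized at p=0.5 and decreases as p moves toward 0 or 1.

H(A) = H(0.46) = 0.9954 bits
H(B) = H(0.22) = 0.7602 bits

Distribution A (p=0.46) is closer to uniform (p=0.5), so it has higher entropy.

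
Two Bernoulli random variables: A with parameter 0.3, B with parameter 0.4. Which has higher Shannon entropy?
B

For binary distributions, entropy is maximized at p=0.5 and decreases as p moves toward 0 or 1.

H(A) = H(0.3) = 0.8813 bits
H(B) = H(0.4) = 0.9710 bits

Distribution B (p=0.4) is closer to uniform (p=0.5), so it has higher entropy.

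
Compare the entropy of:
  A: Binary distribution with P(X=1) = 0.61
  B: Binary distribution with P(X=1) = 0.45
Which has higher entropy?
B

For binary distributions, entropy is maximized at p=0.5 and decreases as p moves toward 0 or 1.

H(A) = H(0.61) = 0.9648 bits
H(B) = H(0.45) = 0.9928 bits

Distribution B (p=0.45) is closer to uniform (p=0.5), so it has higher entropy.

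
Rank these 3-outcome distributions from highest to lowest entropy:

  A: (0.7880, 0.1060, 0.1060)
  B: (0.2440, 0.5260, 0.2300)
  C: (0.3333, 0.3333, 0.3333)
C > B > A

Key insight: Entropy is maximized by uniform distributions and minimized by concentrated distributions.

- Uniform distributions have maximum entropy log₂(3) = 1.5850 bits
- The more "peaked" or concentrated a distribution, the lower its entropy

Entropies:
  H(A) = 0.9573 bits
  H(B) = 1.4718 bits
  H(C) = 1.5850 bits

Ranking: C > B > A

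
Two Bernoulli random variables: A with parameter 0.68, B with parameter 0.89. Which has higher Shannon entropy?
A

For binary distributions, entropy is maximized at p=0.5 and decreases as p moves toward 0 or 1.

H(A) = H(0.68) = 0.9044 bits
H(B) = H(0.89) = 0.4999 bits

Distribution A (p=0.68) is closer to uniform (p=0.5), so it has higher entropy.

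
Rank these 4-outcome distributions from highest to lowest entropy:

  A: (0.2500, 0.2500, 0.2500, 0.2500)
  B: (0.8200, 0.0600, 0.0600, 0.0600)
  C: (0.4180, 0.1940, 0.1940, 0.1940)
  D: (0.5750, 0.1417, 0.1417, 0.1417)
A > C > D > B

Key insight: Entropy is maximized by uniform distributions and minimized by concentrated distributions.

Entropies:
  H(A) = 2.0000 bits
  H(B) = 0.9654 bits
  H(C) = 1.9030 bits
  H(D) = 1.6573 bits

Ranking: A > C > D > B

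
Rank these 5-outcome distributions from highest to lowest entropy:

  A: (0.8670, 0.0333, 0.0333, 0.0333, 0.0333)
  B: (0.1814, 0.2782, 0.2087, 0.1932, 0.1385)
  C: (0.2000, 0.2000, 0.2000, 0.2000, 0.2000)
C > B > A

Key insight: Entropy is maximized by uniform distributions and minimized by concentrated distributions.

- Uniform distributions have maximum entropy log₂(5) = 2.3219 bits
- The more "peaked" or concentrated a distribution, the lower its entropy

Entropies:
  H(A) = 0.8316 bits
  H(B) = 2.2853 bits
  H(C) = 2.3219 bits

Ranking: C > B > A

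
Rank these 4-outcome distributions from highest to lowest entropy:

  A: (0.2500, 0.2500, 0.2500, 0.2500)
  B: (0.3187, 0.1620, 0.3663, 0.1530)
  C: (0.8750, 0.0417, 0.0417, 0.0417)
A > B > C

Key insight: Entropy is maximized by uniform distributions and minimized by concentrated distributions.

- Uniform distributions have maximum entropy log₂(4) = 2.0000 bits
- The more "peaked" or concentrated a distribution, the lower its entropy

Entropies:
  H(A) = 2.0000 bits
  H(B) = 1.8963 bits
  H(C) = 0.7417 bits

Ranking: A > B > C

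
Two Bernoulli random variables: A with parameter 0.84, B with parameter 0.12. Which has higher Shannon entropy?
A

For binary distributions, entropy is maximized at p=0.5 and decreases as p moves toward 0 or 1.

H(A) = H(0.84) = 0.6343 bits
H(B) = H(0.12) = 0.5294 bits

Distribution A (p=0.84) is closer to uniform (p=0.5), so it has higher entropy.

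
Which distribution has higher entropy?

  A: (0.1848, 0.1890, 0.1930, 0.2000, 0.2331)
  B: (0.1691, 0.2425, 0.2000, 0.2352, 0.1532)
A

Both distributions are close to uniform, making this a harder comparison.

H(A) = 2.3167 bits
H(B) = 2.2994 bits

The distribution closer to uniform has higher entropy.
Answer: A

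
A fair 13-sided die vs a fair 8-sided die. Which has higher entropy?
13-sided die

Both are uniform distributions; for uniform over n outcomes, H = log₂(n). H(13-sided) = log₂(13) = 3.700 bits and H(8-sided) = log₂(8) = 3.000 bits. More outcomes in a uniform distribution means higher entropy.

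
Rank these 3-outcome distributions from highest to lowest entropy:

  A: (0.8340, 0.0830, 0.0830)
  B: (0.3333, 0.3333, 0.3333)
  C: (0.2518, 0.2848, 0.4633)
B > C > A

Key insight: Entropy is maximized by uniform distributions and minimized by concentrated distributions.

- Uniform distributions have maximum entropy log₂(3) = 1.5850 bits
- The more "peaked" or concentrated a distribution, the lower its entropy

Entropies:
  H(A) = 0.8145 bits
  H(B) = 1.5850 bits
  H(C) = 1.5313 bits

Ranking: B > C > A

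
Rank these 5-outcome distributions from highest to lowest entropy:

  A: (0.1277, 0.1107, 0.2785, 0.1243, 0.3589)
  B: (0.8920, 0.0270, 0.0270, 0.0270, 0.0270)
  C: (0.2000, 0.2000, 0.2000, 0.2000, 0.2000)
C > A > B

Key insight: Entropy is maximized by uniform distributions and minimized by concentrated distributions.

- Uniform distributions have maximum entropy log₂(5) = 2.3219 bits
- The more "peaked" or concentrated a distribution, the lower its entropy

Entropies:
  H(A) = 2.1487 bits
  H(B) = 0.7099 bits
  H(C) = 2.3219 bits

Ranking: C > A > B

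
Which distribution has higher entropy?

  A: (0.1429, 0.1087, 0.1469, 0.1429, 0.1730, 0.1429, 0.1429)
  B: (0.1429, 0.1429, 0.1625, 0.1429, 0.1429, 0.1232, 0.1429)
B

Both distributions are close to uniform, making this a harder comparison.

H(A) = 2.7966 bits
H(B) = 2.8034 bits

The distribution closer to uniform has higher entropy.
Answer: B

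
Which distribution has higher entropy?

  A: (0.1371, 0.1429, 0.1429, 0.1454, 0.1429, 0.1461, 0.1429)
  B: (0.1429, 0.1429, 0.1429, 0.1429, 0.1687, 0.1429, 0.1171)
A

Both distributions are close to uniform, making this a harder comparison.

H(A) = 2.8071 bits
H(B) = 2.8006 bits

The distribution closer to uniform has higher entropy.
Answer: A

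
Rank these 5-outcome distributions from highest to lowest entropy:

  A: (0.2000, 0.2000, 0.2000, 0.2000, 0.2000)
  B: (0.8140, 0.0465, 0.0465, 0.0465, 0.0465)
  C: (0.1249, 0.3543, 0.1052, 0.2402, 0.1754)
A > C > B

Key insight: Entropy is maximized by uniform distributions and minimized by concentrated distributions.

- Uniform distributions have maximum entropy log₂(5) = 2.3219 bits
- The more "peaked" or concentrated a distribution, the lower its entropy

Entropies:
  H(A) = 2.3219 bits
  H(B) = 1.0650 bits
  H(C) = 2.1817 bits

Ranking: A > C > B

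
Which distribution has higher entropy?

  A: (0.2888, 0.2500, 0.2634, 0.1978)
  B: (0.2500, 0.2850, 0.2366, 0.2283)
B

Both distributions are close to uniform, making this a harder comparison.

H(A) = 1.9869 bits
H(B) = 1.9947 bits

The distribution closer to uniform has higher entropy.
Answer: B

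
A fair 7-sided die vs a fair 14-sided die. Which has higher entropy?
14-sided die

Both are uniform distributions; for uniform over n outcomes, H = log₂(n). H(7-sided) = log₂(7) = 2.807 bits and H(14-sided) = log₂(14) = 3.807 bits. More outcomes in a uniform distribution means higher entropy.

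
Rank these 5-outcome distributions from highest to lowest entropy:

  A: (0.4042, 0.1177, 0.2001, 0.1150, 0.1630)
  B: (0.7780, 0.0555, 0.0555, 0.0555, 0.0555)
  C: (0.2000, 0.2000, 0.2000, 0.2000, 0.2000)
C > A > B

Key insight: Entropy is maximized by uniform distributions and minimized by concentrated distributions.

- Uniform distributions have maximum entropy log₂(5) = 2.3219 bits
- The more "peaked" or concentrated a distribution, the lower its entropy

Entropies:
  H(A) = 2.1414 bits
  H(B) = 1.2078 bits
  H(C) = 2.3219 bits

Ranking: C > A > B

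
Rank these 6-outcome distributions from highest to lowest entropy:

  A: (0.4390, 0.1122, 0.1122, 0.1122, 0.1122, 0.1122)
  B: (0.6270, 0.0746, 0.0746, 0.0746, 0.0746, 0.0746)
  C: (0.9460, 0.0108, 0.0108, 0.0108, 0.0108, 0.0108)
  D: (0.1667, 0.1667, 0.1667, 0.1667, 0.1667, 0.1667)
D > A > B > C

Key insight: Entropy is maximized by uniform distributions and minimized by concentrated distributions.

Entropies:
  H(A) = 2.2918 bits
  H(B) = 1.8190 bits
  H(C) = 0.4285 bits
  H(D) = 2.5850 bits

Ranking: D > A > B > C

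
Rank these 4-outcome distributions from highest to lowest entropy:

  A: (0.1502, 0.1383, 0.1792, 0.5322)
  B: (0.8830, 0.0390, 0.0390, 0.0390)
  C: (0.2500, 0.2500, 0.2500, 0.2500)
C > A > B

Key insight: Entropy is maximized by uniform distributions and minimized by concentrated distributions.

- Uniform distributions have maximum entropy log₂(4) = 2.0000 bits
- The more "peaked" or concentrated a distribution, the lower its entropy

Entropies:
  H(A) = 1.7344 bits
  H(B) = 0.7061 bits
  H(C) = 2.0000 bits

Ranking: C > A > B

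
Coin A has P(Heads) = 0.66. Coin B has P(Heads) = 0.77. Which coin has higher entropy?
A

For binary distributions, entropy is maximized at p=0.5 and decreases as p moves toward 0 or 1.

H(A) = H(0.66) = 0.9248 bits
H(B) = H(0.77) = 0.7780 bits

Distribution A (p=0.66) is closer to uniform (p=0.5), so it has higher entropy.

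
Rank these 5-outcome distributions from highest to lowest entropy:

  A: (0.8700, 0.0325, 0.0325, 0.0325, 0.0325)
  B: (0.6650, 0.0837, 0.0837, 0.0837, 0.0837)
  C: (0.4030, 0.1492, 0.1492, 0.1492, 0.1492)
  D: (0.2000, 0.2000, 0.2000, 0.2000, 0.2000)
D > C > B > A

Key insight: Entropy is maximized by uniform distributions and minimized by concentrated distributions.

Entropies:
  H(A) = 0.8174 bits
  H(B) = 1.5900 bits
  H(C) = 2.1667 bits
  H(D) = 2.3219 bits

Ranking: D > C > B > A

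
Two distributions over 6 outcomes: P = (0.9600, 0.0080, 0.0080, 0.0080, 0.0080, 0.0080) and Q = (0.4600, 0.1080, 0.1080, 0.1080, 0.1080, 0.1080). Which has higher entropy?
Q

P is highly concentrated on one outcome (96%), making it nearly deterministic. Q spreads its mass more evenly (max 46%). The more spread-out distribution has higher entropy: H(P) ≈ 0.335 bits, H(Q) ≈ 2.249 bits.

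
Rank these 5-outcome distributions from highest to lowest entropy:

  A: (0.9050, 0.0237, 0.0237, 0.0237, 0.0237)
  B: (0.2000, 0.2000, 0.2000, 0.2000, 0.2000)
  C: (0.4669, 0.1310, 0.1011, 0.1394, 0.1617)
B > C > A

Key insight: Entropy is maximized by uniform distributions and minimized by concentrated distributions.

- Uniform distributions have maximum entropy log₂(5) = 2.3219 bits
- The more "peaked" or concentrated a distribution, the lower its entropy

Entropies:
  H(A) = 0.6429 bits
  H(B) = 2.3219 bits
  H(C) = 2.0527 bits

Ranking: B > C > A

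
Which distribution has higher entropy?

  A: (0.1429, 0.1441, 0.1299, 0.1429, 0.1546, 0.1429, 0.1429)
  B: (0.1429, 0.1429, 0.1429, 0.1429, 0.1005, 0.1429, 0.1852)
A

Both distributions are close to uniform, making this a harder comparison.

H(A) = 2.8058 bits
H(B) = 2.7889 bits

The distribution closer to uniform has higher entropy.
Answer: A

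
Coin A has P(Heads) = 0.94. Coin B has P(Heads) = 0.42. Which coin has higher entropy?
B

For binary distributions, entropy is maximized at p=0.5 and decreases as p moves toward 0 or 1.

H(A) = H(0.94) = 0.3274 bits
H(B) = H(0.42) = 0.9815 bits

Distribution B (p=0.42) is closer to uniform (p=0.5), so it has higher entropy.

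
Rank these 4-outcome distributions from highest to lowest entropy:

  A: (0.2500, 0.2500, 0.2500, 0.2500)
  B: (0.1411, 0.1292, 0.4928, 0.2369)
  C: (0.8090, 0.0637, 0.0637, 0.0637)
A > B > C

Key insight: Entropy is maximized by uniform distributions and minimized by concentrated distributions.

- Uniform distributions have maximum entropy log₂(4) = 2.0000 bits
- The more "peaked" or concentrated a distribution, the lower its entropy

Entropies:
  H(A) = 2.0000 bits
  H(B) = 1.7754 bits
  H(C) = 1.0063 bits

Ranking: A > B > C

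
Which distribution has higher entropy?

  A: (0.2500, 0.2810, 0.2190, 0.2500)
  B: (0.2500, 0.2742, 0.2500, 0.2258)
B

Both distributions are close to uniform, making this a harder comparison.

H(A) = 1.9944 bits
H(B) = 1.9966 bits

The distribution closer to uniform has higher entropy.
Answer: B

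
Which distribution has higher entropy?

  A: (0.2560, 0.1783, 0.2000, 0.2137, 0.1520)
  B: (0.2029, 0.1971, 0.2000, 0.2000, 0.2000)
B

Both distributions are close to uniform, making this a harder comparison.

H(A) = 2.3000 bits
H(B) = 2.3219 bits

The distribution closer to uniform has higher entropy.
Answer: B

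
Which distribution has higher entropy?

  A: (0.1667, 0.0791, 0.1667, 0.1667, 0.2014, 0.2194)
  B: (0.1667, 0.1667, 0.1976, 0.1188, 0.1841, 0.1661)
B

Both distributions are close to uniform, making this a harder comparison.

H(A) = 2.5279 bits
H(B) = 2.5688 bits

The distribution closer to uniform has higher entropy.
Answer: B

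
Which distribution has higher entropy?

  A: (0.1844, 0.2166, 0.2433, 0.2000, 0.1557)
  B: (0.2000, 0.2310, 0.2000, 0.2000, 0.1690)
B

Both distributions are close to uniform, making this a harder comparison.

H(A) = 2.3061 bits
H(B) = 2.3150 bits

The distribution closer to uniform has higher entropy.
Answer: B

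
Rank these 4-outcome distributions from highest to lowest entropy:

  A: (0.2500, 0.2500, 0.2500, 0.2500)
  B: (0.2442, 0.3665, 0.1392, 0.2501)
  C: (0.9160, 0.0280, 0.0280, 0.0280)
A > B > C

Key insight: Entropy is maximized by uniform distributions and minimized by concentrated distributions.

- Uniform distributions have maximum entropy log₂(4) = 2.0000 bits
- The more "peaked" or concentrated a distribution, the lower its entropy

Entropies:
  H(A) = 2.0000 bits
  H(B) = 1.9235 bits
  H(C) = 0.5493 bits

Ranking: A > B > C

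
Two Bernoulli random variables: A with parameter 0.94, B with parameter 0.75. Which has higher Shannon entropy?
B

For binary distributions, entropy is maximized at p=0.5 and decreases as p moves toward 0 or 1.

H(A) = H(0.94) = 0.3274 bits
H(B) = H(0.75) = 0.8113 bits

Distribution B (p=0.75) is closer to uniform (p=0.5), so it has higher entropy.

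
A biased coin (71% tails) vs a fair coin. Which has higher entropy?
Fair coin

The fair coin is uniform (p=0.5), maximizing binary entropy at 1 bit. The biased coin has H(0.71) ≈ 0.869 bits — its outcome is more predictable, so its entropy is lower.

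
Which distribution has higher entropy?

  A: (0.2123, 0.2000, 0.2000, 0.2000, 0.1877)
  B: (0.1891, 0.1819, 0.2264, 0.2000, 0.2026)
A

Both distributions are close to uniform, making this a harder comparison.

H(A) = 2.3208 bits
H(B) = 2.3178 bits

The distribution closer to uniform has higher entropy.
Answer: A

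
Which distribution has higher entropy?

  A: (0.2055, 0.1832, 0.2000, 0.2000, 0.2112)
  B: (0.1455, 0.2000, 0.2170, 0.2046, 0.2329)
A

Both distributions are close to uniform, making this a harder comparison.

H(A) = 2.3203 bits
H(B) = 2.3053 bits

The distribution closer to uniform has higher entropy.
Answer: A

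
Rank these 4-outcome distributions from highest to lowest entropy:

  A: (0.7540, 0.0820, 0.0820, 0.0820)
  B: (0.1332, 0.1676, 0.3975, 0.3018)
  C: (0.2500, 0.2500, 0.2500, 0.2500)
C > B > A

Key insight: Entropy is maximized by uniform distributions and minimized by concentrated distributions.

- Uniform distributions have maximum entropy log₂(4) = 2.0000 bits
- The more "peaked" or concentrated a distribution, the lower its entropy

Entropies:
  H(A) = 1.1948 bits
  H(B) = 1.8699 bits
  H(C) = 2.0000 bits

Ranking: C > B > A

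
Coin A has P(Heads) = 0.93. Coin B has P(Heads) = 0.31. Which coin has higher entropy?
B

For binary distributions, entropy is maximized at p=0.5 and decreases as p moves toward 0 or 1.

H(A) = H(0.93) = 0.3659 bits
H(B) = H(0.31) = 0.8932 bits

Distribution B (p=0.31) is closer to uniform (p=0.5), so it has higher entropy.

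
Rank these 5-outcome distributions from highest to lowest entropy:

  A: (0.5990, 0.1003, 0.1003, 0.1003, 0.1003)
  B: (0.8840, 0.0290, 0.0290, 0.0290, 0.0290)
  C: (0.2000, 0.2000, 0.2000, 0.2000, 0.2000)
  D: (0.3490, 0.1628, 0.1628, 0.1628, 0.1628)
C > D > A > B

Key insight: Entropy is maximized by uniform distributions and minimized by concentrated distributions.

Entropies:
  H(A) = 1.7735 bits
  H(B) = 0.7498 bits
  H(C) = 2.3219 bits
  H(D) = 2.2352 bits

Ranking: C > D > A > B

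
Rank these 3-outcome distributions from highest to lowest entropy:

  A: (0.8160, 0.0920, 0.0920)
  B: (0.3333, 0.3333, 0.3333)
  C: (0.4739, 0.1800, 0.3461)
B > C > A

Key insight: Entropy is maximized by uniform distributions and minimized by concentrated distributions.

- Uniform distributions have maximum entropy log₂(3) = 1.5850 bits
- The more "peaked" or concentrated a distribution, the lower its entropy

Entropies:
  H(A) = 0.8727 bits
  H(B) = 1.5850 bits
  H(C) = 1.4856 bits

Ranking: B > C > A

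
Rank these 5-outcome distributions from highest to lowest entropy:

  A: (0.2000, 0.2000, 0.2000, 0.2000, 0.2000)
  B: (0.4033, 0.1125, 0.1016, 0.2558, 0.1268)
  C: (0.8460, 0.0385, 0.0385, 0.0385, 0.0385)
A > B > C

Key insight: Entropy is maximized by uniform distributions and minimized by concentrated distributions.

- Uniform distributions have maximum entropy log₂(5) = 2.3219 bits
- The more "peaked" or concentrated a distribution, the lower its entropy

Entropies:
  H(A) = 2.3219 bits
  H(B) = 2.0991 bits
  H(C) = 0.9278 bits

Ranking: A > B > C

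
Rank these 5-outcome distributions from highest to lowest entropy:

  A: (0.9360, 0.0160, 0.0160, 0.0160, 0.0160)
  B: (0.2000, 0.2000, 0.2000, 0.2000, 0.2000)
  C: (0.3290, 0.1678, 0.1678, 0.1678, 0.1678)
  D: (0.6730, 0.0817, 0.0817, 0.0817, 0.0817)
B > C > D > A

Key insight: Entropy is maximized by uniform distributions and minimized by concentrated distributions.

Entropies:
  H(A) = 0.4711 bits
  H(B) = 2.3219 bits
  H(C) = 2.2559 bits
  H(D) = 1.5658 bits

Ranking: B > C > D > A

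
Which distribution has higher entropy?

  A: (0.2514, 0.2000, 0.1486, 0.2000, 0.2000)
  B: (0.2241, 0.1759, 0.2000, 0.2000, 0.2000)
B

Both distributions are close to uniform, making this a harder comparison.

H(A) = 2.3026 bits
H(B) = 2.3177 bits

The distribution closer to uniform has higher entropy.
Answer: B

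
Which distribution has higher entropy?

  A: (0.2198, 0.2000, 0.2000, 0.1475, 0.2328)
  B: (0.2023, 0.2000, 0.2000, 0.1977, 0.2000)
B

Both distributions are close to uniform, making this a harder comparison.

H(A) = 2.3059 bits
H(B) = 2.3219 bits

The distribution closer to uniform has higher entropy.
Answer: B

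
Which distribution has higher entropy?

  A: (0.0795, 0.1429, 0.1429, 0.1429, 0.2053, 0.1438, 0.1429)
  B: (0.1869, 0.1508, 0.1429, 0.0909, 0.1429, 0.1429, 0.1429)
B

Both distributions are close to uniform, making this a harder comparison.

H(A) = 2.7658 bits
H(B) = 2.7824 bits

The distribution closer to uniform has higher entropy.
Answer: B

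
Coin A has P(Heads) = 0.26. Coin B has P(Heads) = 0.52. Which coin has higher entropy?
B

For binary distributions, entropy is maximized at p=0.5 and decreases as p moves toward 0 or 1.

H(A) = H(0.26) = 0.8267 bits
H(B) = H(0.52) = 0.9988 bits

Distribution B (p=0.52) is closer to uniform (p=0.5), so it has higher entropy.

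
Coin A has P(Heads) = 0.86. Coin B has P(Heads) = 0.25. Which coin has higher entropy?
B

For binary distributions, entropy is maximized at p=0.5 and decreases as p moves toward 0 or 1.

H(A) = H(0.86) = 0.5842 bits
H(B) = H(0.25) = 0.8113 bits

Distribution B (p=0.25) is closer to uniform (p=0.5), so it has higher entropy.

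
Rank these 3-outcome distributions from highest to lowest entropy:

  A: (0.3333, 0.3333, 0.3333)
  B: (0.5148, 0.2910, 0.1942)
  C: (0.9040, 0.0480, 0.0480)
A > B > C

Key insight: Entropy is maximized by uniform distributions and minimized by concentrated distributions.

- Uniform distributions have maximum entropy log₂(3) = 1.5850 bits
- The more "peaked" or concentrated a distribution, the lower its entropy

Entropies:
  H(A) = 1.5850 bits
  H(B) = 1.4706 bits
  H(C) = 0.5522 bits

Ranking: A > B > C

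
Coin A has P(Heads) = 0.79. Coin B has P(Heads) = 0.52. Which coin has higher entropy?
B

For binary distributions, entropy is maximized at p=0.5 and decreases as p moves toward 0 or 1.

H(A) = H(0.79) = 0.7415 bits
H(B) = H(0.52) = 0.9988 bits

Distribution B (p=0.52) is closer to uniform (p=0.5), so it has higher entropy.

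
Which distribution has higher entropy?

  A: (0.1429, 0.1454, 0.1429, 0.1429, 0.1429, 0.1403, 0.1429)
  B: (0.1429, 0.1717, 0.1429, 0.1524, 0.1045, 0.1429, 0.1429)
A

Both distributions are close to uniform, making this a harder comparison.

H(A) = 2.8073 bits
H(B) = 2.7948 bits

The distribution closer to uniform has higher entropy.
Answer: A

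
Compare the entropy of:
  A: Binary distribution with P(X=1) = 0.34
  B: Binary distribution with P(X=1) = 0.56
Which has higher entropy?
B

For binary distributions, entropy is maximized at p=0.5 and decreases as p moves toward 0 or 1.

H(A) = H(0.34) = 0.9248 bits
H(B) = H(0.56) = 0.9896 bits

Distribution B (p=0.56) is closer to uniform (p=0.5), so it has higher entropy.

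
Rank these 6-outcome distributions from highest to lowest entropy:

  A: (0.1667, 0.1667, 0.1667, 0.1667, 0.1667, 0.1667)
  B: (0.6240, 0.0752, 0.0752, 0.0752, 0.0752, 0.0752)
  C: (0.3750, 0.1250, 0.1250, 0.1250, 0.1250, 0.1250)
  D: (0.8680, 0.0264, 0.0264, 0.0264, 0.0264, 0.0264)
A > C > B > D

Key insight: Entropy is maximized by uniform distributions and minimized by concentrated distributions.

Entropies:
  H(A) = 2.5850 bits
  H(B) = 1.8282 bits
  H(C) = 2.4056 bits
  H(D) = 0.8694 bits

Ranking: A > C > B > D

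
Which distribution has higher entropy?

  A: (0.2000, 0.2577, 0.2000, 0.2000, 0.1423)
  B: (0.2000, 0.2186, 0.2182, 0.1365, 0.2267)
B

Both distributions are close to uniform, making this a harder comparison.

H(A) = 2.2976 bits
H(B) = 2.3007 bits

The distribution closer to uniform has higher entropy.
Answer: B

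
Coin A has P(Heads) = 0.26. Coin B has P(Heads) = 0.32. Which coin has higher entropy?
B

For binary distributions, entropy is maximized at p=0.5 and decreases as p moves toward 0 or 1.

H(A) = H(0.26) = 0.8267 bits
H(B) = H(0.32) = 0.9044 bits

Distribution B (p=0.32) is closer to uniform (p=0.5), so it has higher entropy.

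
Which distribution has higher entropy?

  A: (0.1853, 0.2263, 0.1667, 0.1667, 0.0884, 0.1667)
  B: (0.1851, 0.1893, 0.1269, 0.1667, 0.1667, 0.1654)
B

Both distributions are close to uniform, making this a harder comparison.

H(A) = 2.5377 bits
H(B) = 2.5740 bits

The distribution closer to uniform has higher entropy.
Answer: B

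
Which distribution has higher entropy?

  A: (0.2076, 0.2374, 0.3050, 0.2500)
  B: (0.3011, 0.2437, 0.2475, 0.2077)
B

Both distributions are close to uniform, making this a harder comparison.

H(A) = 1.9859 bits
H(B) = 1.9873 bits

The distribution closer to uniform has higher entropy.
Answer: B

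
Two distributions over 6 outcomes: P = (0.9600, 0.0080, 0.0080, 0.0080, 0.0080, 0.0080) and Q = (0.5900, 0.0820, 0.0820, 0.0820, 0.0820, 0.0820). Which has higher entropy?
Q

P is highly concentrated on one outcome (96%), making it nearly deterministic. Q spreads its mass more evenly (max 59%). The more spread-out distribution has higher entropy: H(P) ≈ 0.335 bits, H(Q) ≈ 1.928 bits.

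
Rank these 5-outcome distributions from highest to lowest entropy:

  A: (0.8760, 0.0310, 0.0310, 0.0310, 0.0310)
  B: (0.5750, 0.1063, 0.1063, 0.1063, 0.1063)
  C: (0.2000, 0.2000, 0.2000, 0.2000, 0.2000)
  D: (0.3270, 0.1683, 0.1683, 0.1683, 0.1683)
C > D > B > A

Key insight: Entropy is maximized by uniform distributions and minimized by concentrated distributions.

Entropies:
  H(A) = 0.7888 bits
  H(B) = 1.8337 bits
  H(C) = 2.3219 bits
  H(D) = 2.2578 bits

Ranking: C > D > B > A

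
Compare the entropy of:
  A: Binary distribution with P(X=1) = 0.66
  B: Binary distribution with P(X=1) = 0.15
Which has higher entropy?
A

For binary distributions, entropy is maximized at p=0.5 and decreases as p moves toward 0 or 1.

H(A) = H(0.66) = 0.9248 bits
H(B) = H(0.15) = 0.6098 bits

Distribution A (p=0.66) is closer to uniform (p=0.5), so it has higher entropy.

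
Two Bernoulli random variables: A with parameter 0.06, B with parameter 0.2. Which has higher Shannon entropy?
B

For binary distributions, entropy is maximized at p=0.5 and decreases as p moves toward 0 or 1.

H(A) = H(0.06) = 0.3274 bits
H(B) = H(0.2) = 0.7219 bits

Distribution B (p=0.2) is closer to uniform (p=0.5), so it has higher entropy.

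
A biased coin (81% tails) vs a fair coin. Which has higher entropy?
Fair coin

The fair coin is uniform (p=0.5), maximizing binary entropy at 1 bit. The biased coin has H(0.81) ≈ 0.701 bits — its outcome is more predictable, so its entropy is lower.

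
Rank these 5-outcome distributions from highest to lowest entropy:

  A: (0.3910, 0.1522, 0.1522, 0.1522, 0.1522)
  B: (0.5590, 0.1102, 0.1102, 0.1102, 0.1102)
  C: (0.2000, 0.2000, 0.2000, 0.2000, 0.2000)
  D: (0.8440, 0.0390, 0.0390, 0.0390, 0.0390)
C > A > B > D

Key insight: Entropy is maximized by uniform distributions and minimized by concentrated distributions.

Entropies:
  H(A) = 2.1834 bits
  H(B) = 1.8719 bits
  H(C) = 2.3219 bits
  H(D) = 0.9367 bits

Ranking: C > A > B > D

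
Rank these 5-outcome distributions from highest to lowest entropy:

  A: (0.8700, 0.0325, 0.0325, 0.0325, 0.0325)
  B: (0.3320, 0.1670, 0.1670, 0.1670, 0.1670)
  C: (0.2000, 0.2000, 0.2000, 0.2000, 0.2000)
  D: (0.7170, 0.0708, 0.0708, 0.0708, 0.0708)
C > B > D > A

Key insight: Entropy is maximized by uniform distributions and minimized by concentrated distributions.

Entropies:
  H(A) = 0.8174 bits
  H(B) = 2.2530 bits
  H(C) = 2.3219 bits
  H(D) = 1.4255 bits

Ranking: C > B > D > A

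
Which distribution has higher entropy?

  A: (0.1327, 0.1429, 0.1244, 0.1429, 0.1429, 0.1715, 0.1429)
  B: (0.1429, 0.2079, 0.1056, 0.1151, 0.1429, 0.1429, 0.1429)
A

Both distributions are close to uniform, making this a harder comparison.

H(A) = 2.8011 bits
H(B) = 2.7768 bits

The distribution closer to uniform has higher entropy.
Answer: A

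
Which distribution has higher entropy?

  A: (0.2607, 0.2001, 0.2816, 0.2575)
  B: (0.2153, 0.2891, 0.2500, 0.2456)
B

Both distributions are close to uniform, making this a harder comparison.

H(A) = 1.9890 bits
H(B) = 1.9921 bits

The distribution closer to uniform has higher entropy.
Answer: B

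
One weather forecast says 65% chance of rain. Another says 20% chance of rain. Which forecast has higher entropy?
65% forecast

Treat each forecast as a Bernoulli distribution. Binary entropy is maximized at p=0.5 and falls off symmetrically toward 0 or 1. The 65% forecast is closer to 50%, so it is more uncertain. H(65%) ≈ 0.934 bits, H(20%) ≈ 0.722 bits.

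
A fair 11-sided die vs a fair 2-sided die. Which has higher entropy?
11-sided die

Both are uniform distributions; for uniform over n outcomes, H = log₂(n). H(11-sided) = log₂(11) = 3.459 bits and H(2-sided) = log₂(2) = 1.000 bits. More outcomes in a uniform distribution means higher entropy.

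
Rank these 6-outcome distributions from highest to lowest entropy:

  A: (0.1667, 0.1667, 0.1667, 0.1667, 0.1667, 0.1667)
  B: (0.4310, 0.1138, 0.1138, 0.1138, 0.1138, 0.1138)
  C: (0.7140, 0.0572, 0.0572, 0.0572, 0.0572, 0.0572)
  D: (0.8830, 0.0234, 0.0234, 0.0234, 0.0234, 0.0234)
A > B > C > D

Key insight: Entropy is maximized by uniform distributions and minimized by concentrated distributions.

Entropies:
  H(A) = 2.5850 bits
  H(B) = 2.3074 bits
  H(C) = 1.5276 bits
  H(D) = 0.7923 bits

Ranking: A > B > C > D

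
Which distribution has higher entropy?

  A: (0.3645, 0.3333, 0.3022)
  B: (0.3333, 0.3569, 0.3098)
B

Both distributions are close to uniform, making this a harder comparison.

H(A) = 1.5808 bits
H(B) = 1.5826 bits

The distribution closer to uniform has higher entropy.
Answer: B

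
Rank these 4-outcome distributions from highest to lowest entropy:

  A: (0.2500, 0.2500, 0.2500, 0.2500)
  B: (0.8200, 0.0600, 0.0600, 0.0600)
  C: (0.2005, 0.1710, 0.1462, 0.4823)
A > C > B

Key insight: Entropy is maximized by uniform distributions and minimized by concentrated distributions.

- Uniform distributions have maximum entropy log₂(4) = 2.0000 bits
- The more "peaked" or concentrated a distribution, the lower its entropy

Entropies:
  H(A) = 2.0000 bits
  H(B) = 0.9654 bits
  H(C) = 1.8135 bits

Ranking: A > C > B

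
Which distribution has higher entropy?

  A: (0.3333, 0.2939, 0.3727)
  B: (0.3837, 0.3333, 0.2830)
A

Both distributions are close to uniform, making this a harder comparison.

H(A) = 1.5782 bits
H(B) = 1.5740 bits

The distribution closer to uniform has higher entropy.
Answer: A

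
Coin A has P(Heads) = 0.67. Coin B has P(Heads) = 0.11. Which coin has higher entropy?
A

For binary distributions, entropy is maximized at p=0.5 and decreases as p moves toward 0 or 1.

H(A) = H(0.67) = 0.9149 bits
H(B) = H(0.11) = 0.4999 bits

Distribution A (p=0.67) is closer to uniform (p=0.5), so it has higher entropy.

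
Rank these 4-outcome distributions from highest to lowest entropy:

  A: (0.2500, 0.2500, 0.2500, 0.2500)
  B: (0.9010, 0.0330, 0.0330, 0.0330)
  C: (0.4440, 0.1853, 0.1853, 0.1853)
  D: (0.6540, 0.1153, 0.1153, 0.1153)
A > C > D > B

Key insight: Entropy is maximized by uniform distributions and minimized by concentrated distributions.

Entropies:
  H(A) = 2.0000 bits
  H(B) = 0.6227 bits
  H(C) = 1.8722 bits
  H(D) = 1.4788 bits

Ranking: A > C > D > B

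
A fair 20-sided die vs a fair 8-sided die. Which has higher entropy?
20-sided die

Both are uniform distributions; for uniform over n outcomes, H = log₂(n). H(20-sided) = log₂(20) = 4.322 bits and H(8-sided) = log₂(8) = 3.000 bits. More outcomes in a uniform distribution means higher entropy.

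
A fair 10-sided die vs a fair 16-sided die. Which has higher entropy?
16-sided die

Both are uniform distributions; for uniform over n outcomes, H = log₂(n). H(10-sided) = log₂(10) = 3.322 bits and H(16-sided) = log₂(16) = 4.000 bits. More outcomes in a uniform distribution means higher entropy.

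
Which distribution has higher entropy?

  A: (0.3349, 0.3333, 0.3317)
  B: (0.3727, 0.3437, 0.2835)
A

Both distributions are close to uniform, making this a harder comparison.

H(A) = 1.5850 bits
H(B) = 1.5758 bits

The distribution closer to uniform has higher entropy.
Answer: A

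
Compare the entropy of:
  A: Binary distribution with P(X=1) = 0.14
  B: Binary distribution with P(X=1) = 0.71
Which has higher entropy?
B

For binary distributions, entropy is maximized at p=0.5 and decreases as p moves toward 0 or 1.

H(A) = H(0.14) = 0.5842 bits
H(B) = H(0.71) = 0.8687 bits

Distribution B (p=0.71) is closer to uniform (p=0.5), so it has higher entropy.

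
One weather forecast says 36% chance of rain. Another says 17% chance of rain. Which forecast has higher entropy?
36% forecast

Treat each forecast as a Bernoulli distribution. Binary entropy is maximized at p=0.5 and falls off symmetrically toward 0 or 1. The 36% forecast is closer to 50%, so it is more uncertain. H(36%) ≈ 0.943 bits, H(17%) ≈ 0.658 bits.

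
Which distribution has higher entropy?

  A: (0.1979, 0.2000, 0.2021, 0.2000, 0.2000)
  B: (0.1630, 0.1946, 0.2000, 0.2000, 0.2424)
A

Both distributions are close to uniform, making this a harder comparison.

H(A) = 2.3219 bits
H(B) = 2.3105 bits

The distribution closer to uniform has higher entropy.
Answer: A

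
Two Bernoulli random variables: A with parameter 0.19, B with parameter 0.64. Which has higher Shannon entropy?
B

For binary distributions, entropy is maximized at p=0.5 and decreases as p moves toward 0 or 1.

H(A) = H(0.19) = 0.7015 bits
H(B) = H(0.64) = 0.9427 bits

Distribution B (p=0.64) is closer to uniform (p=0.5), so it has higher entropy.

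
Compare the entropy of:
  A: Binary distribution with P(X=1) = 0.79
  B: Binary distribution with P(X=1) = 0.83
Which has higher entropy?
A

For binary distributions, entropy is maximized at p=0.5 and decreases as p moves toward 0 or 1.

H(A) = H(0.79) = 0.7415 bits
H(B) = H(0.83) = 0.6577 bits

Distribution A (p=0.79) is closer to uniform (p=0.5), so it has higher entropy.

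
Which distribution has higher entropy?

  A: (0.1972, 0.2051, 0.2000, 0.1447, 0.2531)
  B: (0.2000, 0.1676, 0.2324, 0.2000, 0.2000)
B

Both distributions are close to uniform, making this a harder comparison.

H(A) = 2.3002 bits
H(B) = 2.3143 bits

The distribution closer to uniform has higher entropy.
Answer: B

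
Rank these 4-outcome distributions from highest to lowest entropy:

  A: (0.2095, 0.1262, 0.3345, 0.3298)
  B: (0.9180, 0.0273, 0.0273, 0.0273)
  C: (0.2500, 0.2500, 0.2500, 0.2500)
C > A > B

Key insight: Entropy is maximized by uniform distributions and minimized by concentrated distributions.

- Uniform distributions have maximum entropy log₂(4) = 2.0000 bits
- The more "peaked" or concentrated a distribution, the lower its entropy

Entropies:
  H(A) = 1.9056 bits
  H(B) = 0.5392 bits
  H(C) = 2.0000 bits

Ranking: C > A > B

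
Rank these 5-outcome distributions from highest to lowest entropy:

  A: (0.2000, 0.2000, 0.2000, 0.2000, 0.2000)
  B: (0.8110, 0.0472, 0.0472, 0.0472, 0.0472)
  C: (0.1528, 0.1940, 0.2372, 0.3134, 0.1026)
A > C > B

Key insight: Entropy is maximized by uniform distributions and minimized by concentrated distributions.

- Uniform distributions have maximum entropy log₂(5) = 2.3219 bits
- The more "peaked" or concentrated a distribution, the lower its entropy

Entropies:
  H(A) = 2.3219 bits
  H(B) = 1.0774 bits
  H(C) = 2.2272 bits

Ranking: A > C > B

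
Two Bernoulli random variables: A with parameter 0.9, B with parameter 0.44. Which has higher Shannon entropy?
B

For binary distributions, entropy is maximized at p=0.5 and decreases as p moves toward 0 or 1.

H(A) = H(0.9) = 0.4690 bits
H(B) = H(0.44) = 0.9896 bits

Distribution B (p=0.44) is closer to uniform (p=0.5), so it has higher entropy.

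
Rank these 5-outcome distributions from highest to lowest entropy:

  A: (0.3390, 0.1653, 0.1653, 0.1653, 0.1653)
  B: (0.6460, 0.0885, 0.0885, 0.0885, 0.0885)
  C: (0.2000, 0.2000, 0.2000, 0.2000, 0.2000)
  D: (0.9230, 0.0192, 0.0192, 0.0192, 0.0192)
C > A > B > D

Key insight: Entropy is maximized by uniform distributions and minimized by concentrated distributions.

Entropies:
  H(A) = 2.2459 bits
  H(B) = 1.6456 bits
  H(C) = 2.3219 bits
  H(D) = 0.5455 bits

Ranking: C > A > B > D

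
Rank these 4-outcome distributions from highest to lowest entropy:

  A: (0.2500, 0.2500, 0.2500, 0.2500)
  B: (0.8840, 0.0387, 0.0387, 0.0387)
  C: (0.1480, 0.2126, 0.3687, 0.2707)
A > C > B

Key insight: Entropy is maximized by uniform distributions and minimized by concentrated distributions.

- Uniform distributions have maximum entropy log₂(4) = 2.0000 bits
- The more "peaked" or concentrated a distribution, the lower its entropy

Entropies:
  H(A) = 2.0000 bits
  H(B) = 0.7016 bits
  H(C) = 1.9239 bits

Ranking: A > C > B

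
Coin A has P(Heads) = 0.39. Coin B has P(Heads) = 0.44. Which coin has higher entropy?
B

For binary distributions, entropy is maximized at p=0.5 and decreases as p moves toward 0 or 1.

H(A) = H(0.39) = 0.9648 bits
H(B) = H(0.44) = 0.9896 bits

Distribution B (p=0.44) is closer to uniform (p=0.5), so it has higher entropy.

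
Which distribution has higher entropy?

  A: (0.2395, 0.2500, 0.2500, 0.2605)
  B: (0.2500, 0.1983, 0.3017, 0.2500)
A

Both distributions are close to uniform, making this a harder comparison.

H(A) = 1.9994 bits
H(B) = 1.9845 bits

The distribution closer to uniform has higher entropy.
Answer: A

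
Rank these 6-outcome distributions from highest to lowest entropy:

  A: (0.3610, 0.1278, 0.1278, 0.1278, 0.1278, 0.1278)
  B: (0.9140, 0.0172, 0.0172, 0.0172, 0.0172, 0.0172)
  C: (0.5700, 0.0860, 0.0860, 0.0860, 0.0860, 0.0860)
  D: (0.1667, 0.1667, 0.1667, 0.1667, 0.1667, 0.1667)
D > A > C > B

Key insight: Entropy is maximized by uniform distributions and minimized by concentrated distributions.

Entropies:
  H(A) = 2.4272 bits
  H(B) = 0.6227 bits
  H(C) = 1.9842 bits
  H(D) = 2.5850 bits

Ranking: D > A > C > B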